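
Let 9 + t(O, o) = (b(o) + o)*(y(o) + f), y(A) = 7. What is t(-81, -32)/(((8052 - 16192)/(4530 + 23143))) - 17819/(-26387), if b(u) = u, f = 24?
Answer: 1455448496503/214790180 ≈ 6776.1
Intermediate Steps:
t(O, o) = -9 + 62*o (t(O, o) = -9 + (o + o)*(7 + 24) = -9 + (2*o)*31 = -9 + 62*o)
t(-81, -32)/(((8052 - 16192)/(4530 + 23143))) - 17819/(-26387) = (-9 + 62*(-32))/(((8052 - 16192)/(4530 + 23143))) - 17819/(-26387) = (-9 - 1984)/((-8140/27673)) - 17819*(-1/26387) = -1993/((-8140*1/27673)) + 17819/26387 = -1993/(-8140/27673) + 17819/26387 = -1993*(-27673/8140) + 17819/26387 = 55152289/8140 + 17819/26387 = 1455448496503/214790180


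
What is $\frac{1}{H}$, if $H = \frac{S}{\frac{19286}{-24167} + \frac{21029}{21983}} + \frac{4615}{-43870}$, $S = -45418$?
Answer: $- \frac{56858020590}{16285164327535259} \approx -3.4914 \cdot 10^{-6}$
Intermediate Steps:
$H = - \frac{16285164327535259}{56858020590}$ ($H = - \frac{45418}{\frac{19286}{-24167} + \frac{21029}{21983}} + \frac{4615}{-43870} = - \frac{45418}{19286 \left(- \frac{1}{24167}\right) + 21029 \cdot \frac{1}{21983}} + 4615 \left(- \frac{1}{43870}\right) = - \frac{45418}{- \frac{19286}{24167} + \frac{21029}{21983}} - \frac{923}{8774} = - \frac{45418}{\frac{6480285}{40866397}} - \frac{923}{8774} = \left(-45418\right) \frac{40866397}{6480285} - \frac{923}{8774} = - \frac{1856070018946}{6480285} - \frac{923}{8774} = - \frac{16285164327535259}{56858020590} \approx -2.8642 \cdot 10^{5}$)
$\frac{1}{H} = \frac{1}{- \frac{16285164327535259}{56858020590}} = - \frac{56858020590}{16285164327535259}$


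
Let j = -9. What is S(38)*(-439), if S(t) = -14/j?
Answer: -6146/9 ≈ -682.89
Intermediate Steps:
S(t) = 14/9 (S(t) = -14/(-9) = -14*(-1/9) = 14/9)
S(38)*(-439) = (14/9)*(-439) = -6146/9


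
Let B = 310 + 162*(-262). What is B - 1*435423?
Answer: -477557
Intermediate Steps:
B = -42134 (B = 310 - 42444 = -42134)
B - 1*435423 = -42134 - 1*435423 = -42134 - 435423 = -477557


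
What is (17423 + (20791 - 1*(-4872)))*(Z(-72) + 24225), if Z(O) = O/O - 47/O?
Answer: 12525954739/12 ≈ 1.0438e+9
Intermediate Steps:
Z(O) = 1 - 47/O
(17423 + (20791 - 1*(-4872)))*(Z(-72) + 24225) = (17423 + (20791 - 1*(-4872)))*((-47 - 72)/(-72) + 24225) = (17423 + (20791 + 4872))*(-1/72*(-119) + 24225) = (17423 + 25663)*(119/72 + 24225) = 43086*(1744319/72) = 12525954739/12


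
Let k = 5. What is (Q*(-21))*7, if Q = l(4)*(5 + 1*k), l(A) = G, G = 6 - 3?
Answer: -4410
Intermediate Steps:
G = 3
l(A) = 3
Q = 30 (Q = 3*(5 + 1*5) = 3*(5 + 5) = 3*10 = 30)
(Q*(-21))*7 = (30*(-21))*7 = -630*7 = -4410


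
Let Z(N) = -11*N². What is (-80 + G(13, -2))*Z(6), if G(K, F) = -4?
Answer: 33264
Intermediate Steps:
(-80 + G(13, -2))*Z(6) = (-80 - 4)*(-11*6²) = -(-924)*36 = -84*(-396) = 33264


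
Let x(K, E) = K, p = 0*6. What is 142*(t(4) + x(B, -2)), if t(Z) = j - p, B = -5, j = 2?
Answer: -426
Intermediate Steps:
p = 0
t(Z) = 2 (t(Z) = 2 - 1*0 = 2 + 0 = 2)
142*(t(4) + x(B, -2)) = 142*(2 - 5) = 142*(-3) = -426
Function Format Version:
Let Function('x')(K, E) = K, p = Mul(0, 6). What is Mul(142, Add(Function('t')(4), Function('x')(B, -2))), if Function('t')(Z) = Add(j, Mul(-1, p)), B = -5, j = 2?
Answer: -426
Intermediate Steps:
p = 0
Function('t')(Z) = 2 (Function('t')(Z) = Add(2, Mul(-1, 0)) = Add(2, 0) = 2)
Mul(142, Add(Function('t')(4), Function('x')(B, -2))) = Mul(142, Add(2, -5)) = Mul(142, -3) = -426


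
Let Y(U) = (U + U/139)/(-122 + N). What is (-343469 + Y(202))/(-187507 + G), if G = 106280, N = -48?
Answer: 811620075/191939401 ≈ 4.2285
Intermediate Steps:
Y(U) = -14*U/2363 (Y(U) = (U + U/139)/(-122 - 48) = (U + U*(1/139))/(-170) = (U + U/139)*(-1/170) = (140*U/139)*(-1/170) = -14*U/2363)
(-343469 + Y(202))/(-187507 + G) = (-343469 - 14/2363*202)/(-187507 + 106280) = (-343469 - 2828/2363)/(-81227) = -811620075/2363*(-1/81227) = 811620075/191939401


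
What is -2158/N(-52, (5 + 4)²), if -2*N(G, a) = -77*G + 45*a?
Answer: 4316/7649 ≈ 0.56426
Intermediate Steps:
N(G, a) = -45*a/2 + 77*G/2 (N(G, a) = -(-77*G + 45*a)/2 = -45*a/2 + 77*G/2)
-2158/N(-52, (5 + 4)²) = -2158/(-45*(5 + 4)²/2 + (77/2)*(-52)) = -2158/(-45/2*9² - 2002) = -2158/(-45/2*81 - 2002) = -2158/(-3645/2 - 2002) = -2158/(-7649/2) = -2158*(-2/7649) = 4316/7649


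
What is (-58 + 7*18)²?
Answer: 4624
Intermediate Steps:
(-58 + 7*18)² = (-58 + 126)² = 68² = 4624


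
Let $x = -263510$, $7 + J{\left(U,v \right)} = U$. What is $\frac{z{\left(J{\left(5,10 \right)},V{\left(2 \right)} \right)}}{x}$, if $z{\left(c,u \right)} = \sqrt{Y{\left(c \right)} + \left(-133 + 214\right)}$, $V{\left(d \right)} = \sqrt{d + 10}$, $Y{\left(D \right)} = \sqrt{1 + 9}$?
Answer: $- \frac{\sqrt{81 + \sqrt{10}}}{263510} \approx -3.4815 \cdot 10^{-5}$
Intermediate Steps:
$Y{\left(D \right)} = \sqrt{10}$
$V{\left(d \right)} = \sqrt{10 + d}$
$J{\left(U,v \right)} = -7 + U$
$z{\left(c,u \right)} = \sqrt{81 + \sqrt{10}}$ ($z{\left(c,u \right)} = \sqrt{\sqrt{10} + \left(-133 + 214\right)} = \sqrt{\sqrt{10} + 81} = \sqrt{81 + \sqrt{10}}$)
$\frac{z{\left(J{\left(5,10 \right)},V{\left(2 \right)} \right)}}{x} = \frac{\sqrt{81 + \sqrt{10}}}{-263510} = \sqrt{81 + \sqrt{10}} \left(- \frac{1}{263510}\right) = - \frac{\sqrt{81 + \sqrt{10}}}{263510}$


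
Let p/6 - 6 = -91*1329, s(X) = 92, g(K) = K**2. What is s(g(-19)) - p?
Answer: 725690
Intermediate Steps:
p = -725598 (p = 36 + 6*(-91*1329) = 36 + 6*(-120939) = 36 - 725634 = -725598)
s(g(-19)) - p = 92 - 1*(-725598) = 92 + 725598 = 725690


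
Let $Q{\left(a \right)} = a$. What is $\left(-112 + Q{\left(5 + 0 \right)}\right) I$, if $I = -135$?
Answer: $14445$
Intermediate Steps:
$\left(-112 + Q{\left(5 + 0 \right)}\right) I = \left(-112 + \left(5 + 0\right)\right) \left(-135\right) = \left(-112 + 5\right) \left(-135\right) = \left(-107\right) \left(-135\right) = 14445$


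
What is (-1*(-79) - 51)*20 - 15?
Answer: 545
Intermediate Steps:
(-1*(-79) - 51)*20 - 15 = (79 - 51)*20 - 15 = 28*20 - 15 = 560 - 15 = 545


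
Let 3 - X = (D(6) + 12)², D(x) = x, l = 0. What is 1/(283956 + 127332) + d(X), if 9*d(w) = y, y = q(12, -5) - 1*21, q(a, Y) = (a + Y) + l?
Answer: -1919341/1233864 ≈ -1.5556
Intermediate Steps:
q(a, Y) = Y + a (q(a, Y) = (a + Y) + 0 = (Y + a) + 0 = Y + a)
y = -14 (y = (-5 + 12) - 1*21 = 7 - 21 = -14)
X = -321 (X = 3 - (6 + 12)² = 3 - 1*18² = 3 - 1*324 = 3 - 324 = -321)
d(w) = -14/9 (d(w) = (⅑)*(-14) = -14/9)
1/(283956 + 127332) + d(X) = 1/(283956 + 127332) - 14/9 = 1/411288 - 14/9 = -1919341/1233864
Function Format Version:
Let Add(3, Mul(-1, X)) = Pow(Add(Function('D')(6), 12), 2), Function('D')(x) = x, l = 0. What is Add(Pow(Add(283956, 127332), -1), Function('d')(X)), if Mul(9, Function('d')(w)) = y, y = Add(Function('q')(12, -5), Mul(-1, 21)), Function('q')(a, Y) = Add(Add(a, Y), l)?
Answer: Rational(-1919341, 1233864) ≈ -1.5556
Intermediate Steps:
Function('q')(a, Y) = Add(Y, a) (Function('q')(a, Y) = Add(Add(a, Y), 0) = Add(Add(Y, a), 0) = Add(Y, a))
y = -14 (y = Add(Add(-5, 12), Mul(-1, 21)) = Add(7, -21) = -14)
X = -321 (X = Add(3, Mul(-1, Pow(Add(6, 12), 2))) = Add(3, Mul(-1, Pow(18, 2))) = Add(3, Mul(-1, 324)) = Add(3, -324) = -321)
Function('d')(w) = Rational(-14, 9) (Function('d')(w) = Mul(Rational(1, 9), -14) = Rational(-14, 9))
Add(Pow(Add(283956, 127332), -1), Function('d')(X)) = Add(Pow(Add(283956, 127332), -1), Rational(-14, 9)) = Add(Pow(411288, -1), Rational(-14, 9)) = Add(Rational(1, 411288), Rational(-14, 9)) = Rational(-1919341, 1233864)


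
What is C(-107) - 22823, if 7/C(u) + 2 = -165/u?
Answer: -159868/7 ≈ -22838.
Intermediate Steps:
C(u) = 7/(-2 - 165/u)
C(-107) - 22823 = -7*(-107)/(165 + 2*(-107)) - 22823 = -7*(-107)/(165 - 214) - 22823 = -7*(-107)/(-49) - 22823 = -7*(-107)*(-1/49) - 22823 = -107/7 - 22823 = -159868/7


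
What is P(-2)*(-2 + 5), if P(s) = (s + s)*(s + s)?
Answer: 48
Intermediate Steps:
P(s) = 4*s² (P(s) = (2*s)*(2*s) = 4*s²)
P(-2)*(-2 + 5) = (4*(-2)²)*(-2 + 5) = (4*4)*3 = 16*3 = 48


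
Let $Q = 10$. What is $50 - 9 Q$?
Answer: $-40$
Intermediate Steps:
$50 - 9 Q = 50 - 90 = -40$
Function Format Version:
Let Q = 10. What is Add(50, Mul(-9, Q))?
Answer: -40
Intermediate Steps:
Add(50, Mul(-9, Q)) = Add(50, Mul(-9, 10)) = Add(50, -90) = -40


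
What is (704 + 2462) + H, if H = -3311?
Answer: -145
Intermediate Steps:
(704 + 2462) + H = (704 + 2462) - 3311 = 3166 - 3311 = -145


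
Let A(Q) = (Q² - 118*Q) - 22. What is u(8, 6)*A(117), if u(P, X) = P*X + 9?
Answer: -7923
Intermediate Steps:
u(P, X) = 9 + P*X
A(Q) = -22 + Q² - 118*Q
u(8, 6)*A(117) = (9 + 8*6)*(-22 + 117² - 118*117) = (9 + 48)*(-22 + 13689 - 13806) = 57*(-139) = -7923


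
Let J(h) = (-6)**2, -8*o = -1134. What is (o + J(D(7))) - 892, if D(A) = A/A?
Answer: -2857/4 ≈ -714.25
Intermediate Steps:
D(A) = 1
o = 567/4 (o = -1/8*(-1134) = 567/4 ≈ 141.75)
J(h) = 36
(o + J(D(7))) - 892 = (567/4 + 36) - 892 = 711/4 - 892 = -2857/4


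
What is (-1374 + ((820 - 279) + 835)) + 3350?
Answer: 3352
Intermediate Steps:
(-1374 + ((820 - 279) + 835)) + 3350 = (-1374 + (541 + 835)) + 3350 = (-1374 + 1376) + 3350 = 2 + 3350 = 3352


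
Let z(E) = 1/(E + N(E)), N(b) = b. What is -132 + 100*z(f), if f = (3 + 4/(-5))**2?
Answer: -14722/121 ≈ -121.67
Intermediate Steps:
f = 121/25 (f = (3 + 4*(-1/5))**2 = (3 - 4/5)**2 = (11/5)**2 = 121/25 ≈ 4.8400)
z(E) = 1/(2*E) (z(E) = 1/(E + E) = 1/(2*E))
-132 + 100*z(f) = -132 + 100*(1/(2*(121/25))) = -132 + 100*((1/2)*(25/121)) = -132 + 100*(25/242) = -132 + 1250/121 = -14722/121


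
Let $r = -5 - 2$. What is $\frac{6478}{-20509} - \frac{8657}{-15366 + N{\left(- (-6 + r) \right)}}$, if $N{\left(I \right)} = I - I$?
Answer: $\frac{78005465}{315141294} \approx 0.24753$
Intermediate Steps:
$r = -7$ ($r = -5 - 2 = -7$)
$N{\left(I \right)} = 0$
$\frac{6478}{-20509} - \frac{8657}{-15366 + N{\left(- (-6 + r) \right)}} = \frac{6478}{-20509} - \frac{8657}{-15366 + 0} = 6478 \left(- \frac{1}{20509}\right) - \frac{8657}{-15366} = - \frac{6478}{20509} - - \frac{8657}{15366} = - \frac{6478}{20509} + \frac{8657}{15366} = \frac{78005465}{315141294}$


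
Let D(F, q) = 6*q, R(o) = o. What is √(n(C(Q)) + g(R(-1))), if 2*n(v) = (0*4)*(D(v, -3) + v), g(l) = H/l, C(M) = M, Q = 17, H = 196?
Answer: 14*I ≈ 14.0*I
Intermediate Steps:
g(l) = 196/l
n(v) = 0 (n(v) = ((0*4)*(6*(-3) + v))/2 = (0*(-18 + v))/2 = (½)*0 = 0)
√(n(C(Q)) + g(R(-1))) = √(0 + 196/(-1)) = √(0 + 196*(-1)) = √(0 - 196) = √(-196) = 14*I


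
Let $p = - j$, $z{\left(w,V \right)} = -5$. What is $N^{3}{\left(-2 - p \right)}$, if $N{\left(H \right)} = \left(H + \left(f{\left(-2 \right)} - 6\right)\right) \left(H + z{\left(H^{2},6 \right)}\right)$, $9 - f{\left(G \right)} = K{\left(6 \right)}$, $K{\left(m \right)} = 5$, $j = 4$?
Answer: $0$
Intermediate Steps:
$p = -4$ ($p = \left(-1\right) 4 = -4$)
$f{\left(G \right)} = 4$ ($f{\left(G \right)} = 9 - 5 = 4$)
$N{\left(H \right)} = \left(-5 + H\right) \left(-2 + H\right)$ ($N{\left(H \right)} = \left(H + \left(4 - 6\right)\right) \left(H - 5\right) = \left(H + \left(4 - 6\right)\right) \left(-5 + H\right) = \left(H - 2\right) \left(-5 + H\right) = \left(-2 + H\right) \left(-5 + H\right) = \left(-5 + H\right) \left(-2 + H\right)$)
$N^{3}{\left(-2 - p \right)} = \left(10 + \left(-2 - -4\right)^{2} - 7 \left(-2 - -4\right)\right)^{3} = \left(10 + \left(-2 + 4\right)^{2} - 7 \left(-2 + 4\right)\right)^{3} = \left(10 + 2^{2} - 14\right)^{3} = \left(10 + 4 - 14\right)^{3} = 0^{3} = 0$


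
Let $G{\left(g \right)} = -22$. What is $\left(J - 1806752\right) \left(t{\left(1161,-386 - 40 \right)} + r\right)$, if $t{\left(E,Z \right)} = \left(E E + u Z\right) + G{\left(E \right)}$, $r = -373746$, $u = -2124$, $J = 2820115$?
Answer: $1904085769651$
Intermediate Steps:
$t{\left(E,Z \right)} = -22 + E^{2} - 2124 Z$ ($t{\left(E,Z \right)} = \left(E E - 2124 Z\right) - 22 = \left(E^{2} - 2124 Z\right) - 22 = -22 + E^{2} - 2124 Z$)
$\left(J - 1806752\right) \left(t{\left(1161,-386 - 40 \right)} + r\right) = \left(2820115 - 1806752\right) \left(\left(-22 + 1161^{2} - 2124 \left(-386 - 40\right)\right) - 373746\right) = 1013363 \left(\left(-22 + 1347921 - -904824\right) - 373746\right) = 1013363 \left(\left(-22 + 1347921 + 904824\right) - 373746\right) = 1013363 \left(2252723 - 373746\right) = 1013363 \cdot 1878977 = 1904085769651$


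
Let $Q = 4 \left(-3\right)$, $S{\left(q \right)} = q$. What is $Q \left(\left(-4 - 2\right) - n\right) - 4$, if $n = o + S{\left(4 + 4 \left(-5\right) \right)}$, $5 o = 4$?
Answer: $- \frac{572}{5} \approx -114.4$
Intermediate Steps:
$o = \frac{4}{5}$ ($o = \frac{1}{5} \cdot 4 = \frac{4}{5} \approx 0.8$)
$Q = -12$
$n = - \frac{76}{5}$ ($n = \frac{4}{5} + \left(4 + 4 \left(-5\right)\right) = \frac{4}{5} + \left(4 - 20\right) = \frac{4}{5} - 16 = - \frac{76}{5} \approx -15.2$)
$Q \left(\left(-4 - 2\right) - n\right) - 4 = - 12 \left(\left(-4 - 2\right) - - \frac{76}{5}\right) - 4 = - 12 \left(\left(-4 - 2\right) + \frac{76}{5}\right) - 4 = - 12 \left(-6 + \frac{76}{5}\right) - 4 = \left(-12\right) \frac{46}{5} - 4 = - \frac{552}{5} - 4 = - \frac{572}{5}$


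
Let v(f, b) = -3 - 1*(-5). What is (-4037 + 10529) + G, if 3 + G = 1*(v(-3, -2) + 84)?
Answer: 6575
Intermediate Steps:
v(f, b) = 2 (v(f, b) = -3 + 5 = 2)
G = 83 (G = -3 + 1*(2 + 84) = -3 + 1*86 = -3 + 86 = 83)
(-4037 + 10529) + G = (-4037 + 10529) + 83 = 6492 + 83 = 6575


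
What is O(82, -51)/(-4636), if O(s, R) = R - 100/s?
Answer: 2141/190076 ≈ 0.011264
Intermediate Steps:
O(82, -51)/(-4636) = (-51 - 100/82)/(-4636) = (-51 - 100*1/82)*(-1/4636) = (-51 - 50/41)*(-1/4636) = -2141/41*(-1/4636) = 2141/190076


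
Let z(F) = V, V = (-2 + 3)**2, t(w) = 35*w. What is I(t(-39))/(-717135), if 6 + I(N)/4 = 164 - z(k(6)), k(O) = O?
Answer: -628/717135 ≈ -0.00087571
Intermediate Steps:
V = 1 (V = 1**2 = 1)
z(F) = 1
I(N) = 628 (I(N) = -24 + 4*(164 - 1*1) = -24 + 4*(164 - 1) = -24 + 4*163 = -24 + 652 = 628)
I(t(-39))/(-717135) = 628/(-717135) = 628*(-1/717135) = -628/717135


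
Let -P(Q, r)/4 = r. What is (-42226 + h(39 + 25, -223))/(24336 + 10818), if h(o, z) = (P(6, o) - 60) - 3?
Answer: -42545/35154 ≈ -1.2102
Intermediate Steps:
P(Q, r) = -4*r
h(o, z) = -63 - 4*o (h(o, z) = (-4*o - 60) - 3 = (-60 - 4*o) - 3 = -63 - 4*o)
(-42226 + h(39 + 25, -223))/(24336 + 10818) = (-42226 + (-63 - 4*(39 + 25)))/(24336 + 10818) = (-42226 + (-63 - 4*64))/35154 = (-42226 + (-63 - 256))*(1/35154) = (-42226 - 319)*(1/35154) = -42545*1/35154 = -42545/35154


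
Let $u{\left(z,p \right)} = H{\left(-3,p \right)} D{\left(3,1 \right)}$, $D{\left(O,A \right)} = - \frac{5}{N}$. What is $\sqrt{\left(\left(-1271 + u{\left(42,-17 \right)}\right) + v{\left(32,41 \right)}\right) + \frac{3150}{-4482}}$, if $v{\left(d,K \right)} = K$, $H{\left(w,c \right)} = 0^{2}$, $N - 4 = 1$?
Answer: $\frac{i \sqrt{76304805}}{249} \approx 35.081 i$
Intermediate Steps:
$N = 5$ ($N = 4 + 1 = 5$)
$H{\left(w,c \right)} = 0$
$D{\left(O,A \right)} = -1$ ($D{\left(O,A \right)} = - \frac{5}{5} = \left(-5\right) \frac{1}{5} = -1$)
$u{\left(z,p \right)} = 0$ ($u{\left(z,p \right)} = 0 \left(-1\right) = 0$)
$\sqrt{\left(\left(-1271 + u{\left(42,-17 \right)}\right) + v{\left(32,41 \right)}\right) + \frac{3150}{-4482}} = \sqrt{\left(\left(-1271 + 0\right) + 41\right) + \frac{3150}{-4482}} = \sqrt{\left(-1271 + 41\right) + 3150 \left(- \frac{1}{4482}\right)} = \sqrt{-1230 - \frac{175}{249}} = \sqrt{- \frac{306445}{249}} = \frac{i \sqrt{76304805}}{249}$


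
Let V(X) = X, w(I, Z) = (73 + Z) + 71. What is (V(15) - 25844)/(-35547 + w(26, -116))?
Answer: 25829/35519 ≈ 0.72719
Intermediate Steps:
w(I, Z) = 144 + Z
(V(15) - 25844)/(-35547 + w(26, -116)) = (15 - 25844)/(-35547 + (144 - 116)) = -25829/(-35547 + 28) = -25829/(-35519) = -25829*(-1/35519) = 25829/35519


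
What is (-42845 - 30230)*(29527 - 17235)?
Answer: -898237900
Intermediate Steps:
(-42845 - 30230)*(29527 - 17235) = -73075*12292 = -898237900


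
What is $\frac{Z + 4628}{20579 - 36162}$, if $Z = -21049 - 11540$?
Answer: $\frac{27961}{15583} \approx 1.7943$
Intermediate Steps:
$Z = -32589$
$\frac{Z + 4628}{20579 - 36162} = \frac{-32589 + 4628}{20579 - 36162} = - \frac{27961}{-15583} = \left(-27961\right) \left(- \frac{1}{15583}\right) = \frac{27961}{15583}$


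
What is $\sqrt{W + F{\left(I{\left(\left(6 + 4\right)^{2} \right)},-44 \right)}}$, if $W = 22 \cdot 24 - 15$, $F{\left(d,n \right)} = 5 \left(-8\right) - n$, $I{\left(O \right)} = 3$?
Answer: $\sqrt{517} \approx 22.738$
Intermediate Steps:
$F{\left(d,n \right)} = -40 - n$
$W = 513$ ($W = 528 - 15 = 513$)
$\sqrt{W + F{\left(I{\left(\left(6 + 4\right)^{2} \right)},-44 \right)}} = \sqrt{513 - -4} = \sqrt{513 + \left(-40 + 44\right)} = \sqrt{513 + 4} = \sqrt{517}$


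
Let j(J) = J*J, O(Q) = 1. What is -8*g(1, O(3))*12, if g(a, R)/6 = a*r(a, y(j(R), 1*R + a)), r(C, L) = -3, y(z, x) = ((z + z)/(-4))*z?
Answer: 1728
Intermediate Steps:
j(J) = J**2
y(z, x) = -z**2/2 (y(z, x) = ((2*z)*(-1/4))*z = (-z/2)*z = -z**2/2)
g(a, R) = -18*a (g(a, R) = 6*(a*(-3)) = 6*(-3*a) = -18*a)
-8*g(1, O(3))*12 = -(-144)*12 = -8*(-18)*12 = 144*12 = 1728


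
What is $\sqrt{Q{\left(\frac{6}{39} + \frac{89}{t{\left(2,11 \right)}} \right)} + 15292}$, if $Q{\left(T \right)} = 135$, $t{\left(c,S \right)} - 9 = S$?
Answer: $\sqrt{15427} \approx 124.21$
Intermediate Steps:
$t{\left(c,S \right)} = 9 + S$
$\sqrt{Q{\left(\frac{6}{39} + \frac{89}{t{\left(2,11 \right)}} \right)} + 15292} = \sqrt{135 + 15292} = \sqrt{15427}$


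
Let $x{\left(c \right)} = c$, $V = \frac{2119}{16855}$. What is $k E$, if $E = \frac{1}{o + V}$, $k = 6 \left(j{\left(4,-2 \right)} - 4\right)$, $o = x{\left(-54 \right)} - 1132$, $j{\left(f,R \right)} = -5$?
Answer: $\frac{33710}{740293} \approx 0.045536$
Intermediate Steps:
$V = \frac{2119}{16855}$ ($V = 2119 \cdot \frac{1}{16855} = \frac{2119}{16855} \approx 0.12572$)
$o = -1186$ ($o = -54 - 1132 = -1186$)
$k = -54$ ($k = 6 \left(-5 - 4\right) = 6 \left(-9\right) = -54$)
$E = - \frac{16855}{19987911}$ ($E = \frac{1}{-1186 + \frac{2119}{16855}} = \frac{1}{- \frac{19987911}{16855}} = - \frac{16855}{19987911} \approx -0.00084326$)
$k E = \left(-54\right) \left(- \frac{16855}{19987911}\right) = \frac{33710}{740293}$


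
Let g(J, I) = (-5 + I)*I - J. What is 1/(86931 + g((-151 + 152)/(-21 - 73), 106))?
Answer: 94/9177879 ≈ 1.0242e-5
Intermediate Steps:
g(J, I) = -J + I*(-5 + I) (g(J, I) = I*(-5 + I) - J = -J + I*(-5 + I))
1/(86931 + g((-151 + 152)/(-21 - 73), 106)) = 1/(86931 + (106**2 - (-151 + 152)/(-21 - 73) - 5*106)) = 1/(86931 + (11236 - 1/(-94) - 530)) = 1/(86931 + (11236 - (-1)/94 - 530)) = 1/(86931 + (11236 - 1*(-1/94) - 530)) = 1/(86931 + (11236 + 1/94 - 530)) = 1/(86931 + 1006365/94) = 1/(9177879/94) = 94/9177879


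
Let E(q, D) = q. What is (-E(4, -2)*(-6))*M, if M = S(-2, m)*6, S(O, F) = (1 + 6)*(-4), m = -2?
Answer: -4032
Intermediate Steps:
S(O, F) = -28 (S(O, F) = 7*(-4) = -28)
M = -168 (M = -28*6 = -168)
(-E(4, -2)*(-6))*M = (-1*4*(-6))*(-168) = -4*(-6)*(-168) = 24*(-168) = -4032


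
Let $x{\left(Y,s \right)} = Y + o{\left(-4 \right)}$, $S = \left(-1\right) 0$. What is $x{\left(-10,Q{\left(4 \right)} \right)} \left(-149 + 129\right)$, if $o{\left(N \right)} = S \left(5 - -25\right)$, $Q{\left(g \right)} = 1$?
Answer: $200$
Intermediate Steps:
$S = 0$
$o{\left(N \right)} = 0$ ($o{\left(N \right)} = 0 \left(5 - -25\right) = 0 \left(5 + 25\right) = 0 \cdot 30 = 0$)
$x{\left(Y,s \right)} = Y$ ($x{\left(Y,s \right)} = Y + 0 = Y$)
$x{\left(-10,Q{\left(4 \right)} \right)} \left(-149 + 129\right) = - 10 \left(-149 + 129\right) = \left(-10\right) \left(-20\right) = 200$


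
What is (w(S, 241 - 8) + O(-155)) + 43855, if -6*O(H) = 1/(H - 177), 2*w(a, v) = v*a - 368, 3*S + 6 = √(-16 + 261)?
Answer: 86528497/1992 + 1631*√5/6 ≈ 44046.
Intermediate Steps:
S = -2 + 7*√5/3 (S = -2 + √(-16 + 261)/3 = -2 + √245/3 = -2 + (7*√5)/3 = -2 + 7*√5/3 ≈ 3.2175)
w(a, v) = -184 + a*v/2 (w(a, v) = (v*a - 368)/2 = (a*v - 368)/2 = (-368 + a*v)/2 = -184 + a*v/2)
O(H) = -1/(6*(-177 + H)) (O(H) = -1/(6*(H - 177)) = -1/(6*(-177 + H)))
(w(S, 241 - 8) + O(-155)) + 43855 = ((-184 + (-2 + 7*√5/3)*(241 - 8)/2) - 1/(-1062 + 6*(-155))) + 43855 = ((-184 + (½)*(-2 + 7*√5/3)*233) - 1/(-1062 - 930)) + 43855 = ((-184 + (-233 + 1631*√5/6)) - 1/(-1992)) + 43855 = ((-417 + 1631*√5/6) - 1*(-1/1992)) + 43855 = ((-417 + 1631*√5/6) + 1/1992) + 43855 = (-830663/1992 + 1631*√5/6) + 43855 = 86528497/1992 + 1631*√5/6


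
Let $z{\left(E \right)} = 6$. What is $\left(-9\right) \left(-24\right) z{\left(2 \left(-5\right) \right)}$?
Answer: $1296$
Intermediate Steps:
$\left(-9\right) \left(-24\right) z{\left(2 \left(-5\right) \right)} = \left(-9\right) \left(-24\right) 6 = 216 \cdot 6 = 1296$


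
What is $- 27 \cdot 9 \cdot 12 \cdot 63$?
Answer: $-183708$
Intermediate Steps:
$- 27 \cdot 9 \cdot 12 \cdot 63 = \left(-27\right) 108 \cdot 63 = \left(-2916\right) 63 = -183708$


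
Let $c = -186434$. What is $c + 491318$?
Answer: $304884$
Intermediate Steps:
$c + 491318 = -186434 + 491318 = 304884$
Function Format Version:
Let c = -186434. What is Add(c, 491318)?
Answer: 304884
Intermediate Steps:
Add(c, 491318) = Add(-186434, 491318) = 304884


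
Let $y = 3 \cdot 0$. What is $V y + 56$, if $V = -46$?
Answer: $56$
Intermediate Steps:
$y = 0$
$V y + 56 = \left(-46\right) 0 + 56 = 0 + 56 = 56$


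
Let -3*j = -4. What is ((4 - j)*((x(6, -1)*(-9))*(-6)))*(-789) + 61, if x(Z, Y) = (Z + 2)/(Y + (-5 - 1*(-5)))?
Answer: 908989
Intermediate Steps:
j = 4/3 (j = -⅓*(-4) = 4/3 ≈ 1.3333)
x(Z, Y) = (2 + Z)/Y (x(Z, Y) = (2 + Z)/(Y + (-5 + 5)) = (2 + Z)/(Y + 0) = (2 + Z)/Y)
((4 - j)*((x(6, -1)*(-9))*(-6)))*(-789) + 61 = ((4 - 1*4/3)*((((2 + 6)/(-1))*(-9))*(-6)))*(-789) + 61 = ((4 - 4/3)*((-1*8*(-9))*(-6)))*(-789) + 61 = (8*(-8*(-9)*(-6))/3)*(-789) + 61 = (8*(72*(-6))/3)*(-789) + 61 = ((8/3)*(-432))*(-789) + 61 = -1152*(-789) + 61 = 908928 + 61 = 908989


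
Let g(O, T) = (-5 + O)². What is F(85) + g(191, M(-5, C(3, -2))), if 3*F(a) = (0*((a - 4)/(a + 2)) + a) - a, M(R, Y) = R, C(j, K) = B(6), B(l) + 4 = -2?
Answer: 34596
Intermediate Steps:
B(l) = -6 (B(l) = -4 - 2 = -6)
C(j, K) = -6
F(a) = 0 (F(a) = ((0*((a - 4)/(a + 2)) + a) - a)/3 = ((0*((-4 + a)/(2 + a)) + a) - a)/3 = ((0 + a) - a)/3 = (a - a)/3 = (⅓)*0 = 0)
F(85) + g(191, M(-5, C(3, -2))) = 0 + (-5 + 191)² = 0 + 186² = 0 + 34596 = 34596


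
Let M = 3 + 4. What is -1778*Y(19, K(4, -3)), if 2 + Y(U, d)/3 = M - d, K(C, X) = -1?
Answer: -32004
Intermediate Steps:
M = 7
Y(U, d) = 15 - 3*d (Y(U, d) = -6 + 3*(7 - d) = -6 + (21 - 3*d) = 15 - 3*d)
-1778*Y(19, K(4, -3)) = -1778*(15 - 3*(-1)) = -1778*(15 + 3) = -1778*18 = -32004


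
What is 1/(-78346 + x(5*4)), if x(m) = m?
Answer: -1/78326 ≈ -1.2767e-5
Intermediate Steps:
1/(-78346 + x(5*4)) = 1/(-78346 + 5*4) = 1/(-78346 + 20) = 1/(-78326) = -1/78326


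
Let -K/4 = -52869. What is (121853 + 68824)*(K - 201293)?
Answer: 1941663891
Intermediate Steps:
K = 211476 (K = -4*(-52869) = 211476)
(121853 + 68824)*(K - 201293) = (121853 + 68824)*(211476 - 201293) = 190677*10183 = 1941663891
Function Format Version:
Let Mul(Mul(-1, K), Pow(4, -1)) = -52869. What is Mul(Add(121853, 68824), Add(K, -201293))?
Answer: 1941663891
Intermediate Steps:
K = 211476 (K = Mul(-4, -52869) = 211476)
Mul(Add(121853, 68824), Add(K, -201293)) = Mul(Add(121853, 68824), Add(211476, -201293)) = Mul(190677, 10183) = 1941663891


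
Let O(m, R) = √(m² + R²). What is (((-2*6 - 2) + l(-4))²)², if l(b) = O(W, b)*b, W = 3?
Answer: 1336336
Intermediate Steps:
O(m, R) = √(R² + m²)
l(b) = b*√(9 + b²) (l(b) = √(b² + 3²)*b = √(b² + 9)*b = √(9 + b²)*b = b*√(9 + b²))
(((-2*6 - 2) + l(-4))²)² = (((-2*6 - 2) - 4*√(9 + (-4)²))²)² = (((-12 - 2) - 4*√(9 + 16))²)² = ((-14 - 4*√25)²)² = ((-14 - 4*5)²)² = ((-14 - 20)²)² = ((-34)²)² = 1156² = 1336336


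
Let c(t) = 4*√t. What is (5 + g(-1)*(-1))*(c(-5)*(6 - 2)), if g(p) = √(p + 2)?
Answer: 64*I*√5 ≈ 143.11*I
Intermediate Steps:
g(p) = √(2 + p)
(5 + g(-1)*(-1))*(c(-5)*(6 - 2)) = (5 + √(2 - 1)*(-1))*((4*√(-5))*(6 - 2)) = (5 + √1*(-1))*((4*(I*√5))*4) = (5 + 1*(-1))*((4*I*√5)*4) = (5 - 1)*(16*I*√5) = 4*(16*I*√5) = 64*I*√5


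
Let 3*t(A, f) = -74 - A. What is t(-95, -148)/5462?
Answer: 7/5462 ≈ 0.0012816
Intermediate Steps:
t(A, f) = -74/3 - A/3 (t(A, f) = (-74 - A)/3 = -74/3 - A/3)
t(-95, -148)/5462 = (-74/3 - 1/3*(-95))/5462 = (-74/3 + 95/3)*(1/5462) = 7*(1/5462) = 7/5462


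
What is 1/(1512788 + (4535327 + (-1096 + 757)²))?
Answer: 1/6163036 ≈ 1.6226e-7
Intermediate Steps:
1/(1512788 + (4535327 + (-1096 + 757)²)) = 1/(1512788 + (4535327 + (-339)²)) = 1/(1512788 + (4535327 + 114921)) = 1/(1512788 + 4650248) = 1/6163036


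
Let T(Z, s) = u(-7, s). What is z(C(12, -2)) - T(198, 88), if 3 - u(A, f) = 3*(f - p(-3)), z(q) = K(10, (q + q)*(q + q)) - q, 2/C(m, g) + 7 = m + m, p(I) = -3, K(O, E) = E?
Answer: 78012/289 ≈ 269.94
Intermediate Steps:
C(m, g) = 2/(-7 + 2*m) (C(m, g) = 2/(-7 + (m + m)) = 2/(-7 + 2*m))
z(q) = -q + 4*q**2 (z(q) = (q + q)*(q + q) - q = (2*q)*(2*q) - q = 4*q**2 - q = -q + 4*q**2)
u(A, f) = -6 - 3*f (u(A, f) = 3 - 3*(f - 1*(-3)) = 3 - 3*(f + 3) = 3 - 3*(3 + f) = 3 - (9 + 3*f) = 3 + (-9 - 3*f) = -6 - 3*f)
T(Z, s) = -6 - 3*s
z(C(12, -2)) - T(198, 88) = (2/(-7 + 2*12))*(-1 + 4*(2/(-7 + 2*12))) - (-6 - 3*88) = (2/(-7 + 24))*(-1 + 4*(2/(-7 + 24))) - (-6 - 264) = (2/17)*(-1 + 4*(2/17)) - 1*(-270) = (2*(1/17))*(-1 + 4*(2*(1/17))) + 270 = 2*(-1 + 4*(2/17))/17 + 270 = 2*(-1 + 8/17)/17 + 270 = (2/17)*(-9/17) + 270 = -18/289 + 270 = 78012/289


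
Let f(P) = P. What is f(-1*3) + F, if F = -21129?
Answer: -21132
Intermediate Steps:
f(-1*3) + F = -1*3 - 21129 = -3 - 21129 = -21132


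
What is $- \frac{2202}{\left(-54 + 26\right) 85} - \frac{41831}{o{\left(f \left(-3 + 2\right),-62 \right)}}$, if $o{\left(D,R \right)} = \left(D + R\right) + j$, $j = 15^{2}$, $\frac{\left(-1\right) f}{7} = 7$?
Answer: $- \frac{24772739}{126140} \approx -196.39$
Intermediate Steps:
$f = -49$ ($f = \left(-7\right) 7 = -49$)
$j = 225$
$o{\left(D,R \right)} = 225 + D + R$ ($o{\left(D,R \right)} = \left(D + R\right) + 225 = 225 + D + R$)
$- \frac{2202}{\left(-54 + 26\right) 85} - \frac{41831}{o{\left(f \left(-3 + 2\right),-62 \right)}} = - \frac{2202}{\left(-54 + 26\right) 85} - \frac{41831}{225 - 49 \left(-3 + 2\right) - 62} = - \frac{2202}{\left(-28\right) 85} - \frac{41831}{225 - -49 - 62} = - \frac{2202}{-2380} - \frac{41831}{225 + 49 - 62} = \left(-2202\right) \left(- \frac{1}{2380}\right) - \frac{41831}{212} = \frac{1101}{1190} - \frac{41831}{212} = - \frac{24772739}{126140}$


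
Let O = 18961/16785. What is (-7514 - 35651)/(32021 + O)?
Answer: -724524525/537491446 ≈ -1.3480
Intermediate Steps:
O = 18961/16785 (O = 18961*(1/16785) = 18961/16785 ≈ 1.1296)
(-7514 - 35651)/(32021 + O) = (-7514 - 35651)/(32021 + 18961/16785) = -43165/537491446/16785 = -43165*16785/537491446 = -724524525/537491446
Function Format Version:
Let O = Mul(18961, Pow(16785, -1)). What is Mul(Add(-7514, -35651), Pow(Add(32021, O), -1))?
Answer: Rational(-724524525, 537491446) ≈ -1.3480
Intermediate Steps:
O = Rational(18961, 16785) (O = Mul(18961, Rational(1, 16785)) = Rational(18961, 16785) ≈ 1.1296)
Mul(Add(-7514, -35651), Pow(Add(32021, O), -1)) = Mul(Add(-7514, -35651), Pow(Add(32021, Rational(18961, 16785)), -1)) = Mul(-43165, Pow(Rational(537491446, 16785), -1)) = Mul(-43165, Rational(16785, 537491446)) = Rational(-724524525, 537491446)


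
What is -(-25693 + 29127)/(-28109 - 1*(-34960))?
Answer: -202/403 ≈ -0.50124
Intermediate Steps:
-(-25693 + 29127)/(-28109 - 1*(-34960)) = -3434/(-28109 + 34960) = -3434/6851 = -1*202/403 = -202/403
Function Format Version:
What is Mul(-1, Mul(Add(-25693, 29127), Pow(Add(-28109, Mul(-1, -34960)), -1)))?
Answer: Rational(-202, 403) ≈ -0.50124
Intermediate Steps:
Mul(-1, Mul(Add(-25693, 29127), Pow(Add(-28109, Mul(-1, -34960)), -1))) = Mul(-1, Mul(3434, Pow(Add(-28109, 34960), -1))) = Mul(-1, Mul(3434, Pow(6851, -1))) = Mul(-1, Mul(3434, Rational(1, 6851))) = Mul(-1, Rational(202, 403)) = Rational(-202, 403)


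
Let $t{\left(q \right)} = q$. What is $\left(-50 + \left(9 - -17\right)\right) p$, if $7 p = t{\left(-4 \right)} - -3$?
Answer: $\frac{24}{7} \approx 3.4286$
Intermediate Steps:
$p = - \frac{1}{7}$ ($p = \frac{-4 - -3}{7} = \frac{-4 + 3}{7} = \frac{1}{7} \left(-1\right) = - \frac{1}{7} \approx -0.14286$)
$\left(-50 + \left(9 - -17\right)\right) p = \left(-50 + \left(9 - -17\right)\right) \left(- \frac{1}{7}\right) = \left(-50 + \left(9 + 17\right)\right) \left(- \frac{1}{7}\right) = \left(-50 + 26\right) \left(- \frac{1}{7}\right) = \left(-24\right) \left(- \frac{1}{7}\right) = \frac{24}{7}$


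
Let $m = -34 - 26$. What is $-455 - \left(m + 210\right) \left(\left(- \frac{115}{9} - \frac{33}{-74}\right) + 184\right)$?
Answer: $- \frac{2908780}{111} \approx -26205.0$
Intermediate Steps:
$m = -60$ ($m = -34 - 26 = -60$)
$-455 - \left(m + 210\right) \left(\left(- \frac{115}{9} - \frac{33}{-74}\right) + 184\right) = -455 - \left(-60 + 210\right) \left(\left(- \frac{115}{9} - \frac{33}{-74}\right) + 184\right) = -455 - 150 \left(\left(\left(-115\right) \frac{1}{9} - - \frac{33}{74}\right) + 184\right) = -455 - 150 \left(\left(- \frac{115}{9} + \frac{33}{74}\right) + 184\right) = -455 - 150 \left(- \frac{8213}{666} + 184\right) = -455 - 150 \cdot \frac{114331}{666} = -455 - \frac{2858275}{111} = - \frac{2908780}{111}$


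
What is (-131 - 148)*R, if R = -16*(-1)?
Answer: -4464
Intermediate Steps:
R = 16
(-131 - 148)*R = (-131 - 148)*16 = -279*16 = -4464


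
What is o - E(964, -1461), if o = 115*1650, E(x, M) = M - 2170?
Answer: 193381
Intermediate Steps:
E(x, M) = -2170 + M
o = 189750
o - E(964, -1461) = 189750 - (-2170 - 1461) = 189750 - 1*(-3631) = 189750 + 3631 = 193381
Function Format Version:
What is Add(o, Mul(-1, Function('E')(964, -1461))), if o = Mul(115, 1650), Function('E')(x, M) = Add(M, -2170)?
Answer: 193381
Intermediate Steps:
Function('E')(x, M) = Add(-2170, M)
o = 189750
Add(o, Mul(-1, Function('E')(964, -1461))) = Add(189750, Mul(-1, Add(-2170, -1461))) = Add(189750, Mul(-1, -3631)) = Add(189750, 3631) = 193381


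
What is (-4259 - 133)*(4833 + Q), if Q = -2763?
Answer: -9091440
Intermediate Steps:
(-4259 - 133)*(4833 + Q) = (-4259 - 133)*(4833 - 2763) = -4392*2070 = -9091440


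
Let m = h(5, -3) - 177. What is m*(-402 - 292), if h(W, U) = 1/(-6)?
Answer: 368861/3 ≈ 1.2295e+5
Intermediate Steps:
h(W, U) = -1/6
m = -1063/6 (m = -1/6 - 177 = -1063/6 ≈ -177.17)
m*(-402 - 292) = -1063*(-402 - 292)/6 = -1063/6*(-694) = 368861/3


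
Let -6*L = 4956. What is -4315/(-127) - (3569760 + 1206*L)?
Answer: -326843393/127 ≈ -2.5736e+6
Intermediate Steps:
L = -826 (L = -⅙*4956 = -826)
-4315/(-127) - (3569760 + 1206*L) = -4315/(-127) - 1206/(1/(2960 - 826)) = -4315*(-1/127) - 1206/(1/2134) = 4315/127 - 1206/1/2134 = 4315/127 - 1206*2134 = 4315/127 - 2573604 = -326843393/127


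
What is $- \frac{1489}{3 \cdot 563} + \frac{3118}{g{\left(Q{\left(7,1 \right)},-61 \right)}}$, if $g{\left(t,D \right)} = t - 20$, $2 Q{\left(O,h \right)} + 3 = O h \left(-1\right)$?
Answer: $- \frac{5303527}{42225} \approx -125.6$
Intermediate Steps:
$Q{\left(O,h \right)} = - \frac{3}{2} - \frac{O h}{2}$ ($Q{\left(O,h \right)} = - \frac{3}{2} + \frac{O h \left(-1\right)}{2} = - \frac{3}{2} + \frac{\left(-1\right) O h}{2} = - \frac{3}{2} - \frac{O h}{2}$)
$g{\left(t,D \right)} = -20 + t$ ($g{\left(t,D \right)} = t - 20 = -20 + t$)
$- \frac{1489}{3 \cdot 563} + \frac{3118}{g{\left(Q{\left(7,1 \right)},-61 \right)}} = - \frac{1489}{3 \cdot 563} + \frac{3118}{-20 - \left(\frac{3}{2} + \frac{7}{2} \cdot 1\right)} = - \frac{1489}{1689} + \frac{3118}{-20 - 5} = \left(-1489\right) \frac{1}{1689} + \frac{3118}{-20 - 5} = - \frac{1489}{1689} + \frac{3118}{-25} = - \frac{1489}{1689} + 3118 \left(- \frac{1}{25}\right) = - \frac{1489}{1689} - \frac{3118}{25} = - \frac{5303527}{42225}$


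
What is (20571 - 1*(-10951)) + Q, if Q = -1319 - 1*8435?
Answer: 21768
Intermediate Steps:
Q = -9754 (Q = -1319 - 8435 = -9754)
(20571 - 1*(-10951)) + Q = (20571 - 1*(-10951)) - 9754 = (20571 + 10951) - 9754 = 31522 - 9754 = 21768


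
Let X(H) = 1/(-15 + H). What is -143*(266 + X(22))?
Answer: -266409/7 ≈ -38058.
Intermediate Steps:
-143*(266 + X(22)) = -143*(266 + 1/(-15 + 22)) = -143*(266 + 1/7) = -143*(266 + ⅐) = -143*1863/7 = -266409/7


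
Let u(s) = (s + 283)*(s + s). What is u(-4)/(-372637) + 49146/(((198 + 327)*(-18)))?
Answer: -3048754267/586903275 ≈ -5.1946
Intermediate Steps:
u(s) = 2*s*(283 + s) (u(s) = (283 + s)*(2*s) = 2*s*(283 + s))
u(-4)/(-372637) + 49146/(((198 + 327)*(-18))) = (2*(-4)*(283 - 4))/(-372637) + 49146/(((198 + 327)*(-18))) = (2*(-4)*279)*(-1/372637) + 49146/((525*(-18))) = -2232*(-1/372637) + 49146/(-9450) = 2232/372637 + 49146*(-1/9450) = 2232/372637 - 8191/1575 = -3048754267/586903275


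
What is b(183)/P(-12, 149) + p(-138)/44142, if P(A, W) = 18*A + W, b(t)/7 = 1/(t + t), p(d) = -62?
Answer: -101631/60136118 ≈ -0.0016900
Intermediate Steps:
b(t) = 7/(2*t) (b(t) = 7/(t + t) = 7/((2*t)) = 7*(1/(2*t)) = 7/(2*t))
P(A, W) = W + 18*A
b(183)/P(-12, 149) + p(-138)/44142 = ((7/2)/183)/(149 + 18*(-12)) - 62/44142 = ((7/2)*(1/183))/(149 - 216) - 62*1/44142 = (7/366)/(-67) - 31/22071 = (7/366)*(-1/67) - 31/22071 = -7/24522 - 31/22071 = -101631/60136118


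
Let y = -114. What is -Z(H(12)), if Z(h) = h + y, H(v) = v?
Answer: 102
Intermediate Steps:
Z(h) = -114 + h (Z(h) = h - 114 = -114 + h)
-Z(H(12)) = -(-114 + 12) = -1*(-102) = 102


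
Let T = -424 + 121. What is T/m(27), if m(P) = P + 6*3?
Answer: -101/15 ≈ -6.7333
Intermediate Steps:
m(P) = 18 + P (m(P) = P + 18 = 18 + P)
T = -303
T/m(27) = -303/(18 + 27) = -303/45 = -303*1/45 = -101/15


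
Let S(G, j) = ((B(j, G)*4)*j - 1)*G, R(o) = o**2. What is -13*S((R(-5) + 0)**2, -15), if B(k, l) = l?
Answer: 304695625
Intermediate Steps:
S(G, j) = G*(-1 + 4*G*j) (S(G, j) = ((G*4)*j - 1)*G = ((4*G)*j - 1)*G = (4*G*j - 1)*G = (-1 + 4*G*j)*G = G*(-1 + 4*G*j))
-13*S((R(-5) + 0)**2, -15) = -13*((-5)**2 + 0)**2*(-1 + 4*((-5)**2 + 0)**2*(-15)) = -13*(25 + 0)**2*(-1 + 4*(25 + 0)**2*(-15)) = -13*25**2*(-1 + 4*25**2*(-15)) = -8125*(-1 + 4*625*(-15)) = -8125*(-1 - 37500) = -8125*(-37501) = -13*(-23438125) = 304695625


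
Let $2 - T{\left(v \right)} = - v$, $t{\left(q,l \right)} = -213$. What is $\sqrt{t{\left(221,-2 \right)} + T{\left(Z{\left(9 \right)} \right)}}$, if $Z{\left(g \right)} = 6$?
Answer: $i \sqrt{205} \approx 14.318 i$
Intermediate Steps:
$T{\left(v \right)} = 2 + v$ ($T{\left(v \right)} = 2 - - v = 2 + v$)
$\sqrt{t{\left(221,-2 \right)} + T{\left(Z{\left(9 \right)} \right)}} = \sqrt{-213 + \left(2 + 6\right)} = \sqrt{-213 + 8} = \sqrt{-205} = i \sqrt{205}$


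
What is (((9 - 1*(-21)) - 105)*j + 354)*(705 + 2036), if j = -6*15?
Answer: 19472064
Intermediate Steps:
j = -90
(((9 - 1*(-21)) - 105)*j + 354)*(705 + 2036) = (((9 - 1*(-21)) - 105)*(-90) + 354)*(705 + 2036) = (((9 + 21) - 105)*(-90) + 354)*2741 = ((30 - 105)*(-90) + 354)*2741 = (-75*(-90) + 354)*2741 = (6750 + 354)*2741 = 7104*2741 = 19472064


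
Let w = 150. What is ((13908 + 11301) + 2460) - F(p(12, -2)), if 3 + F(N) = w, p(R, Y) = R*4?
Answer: 27522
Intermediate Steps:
p(R, Y) = 4*R
F(N) = 147 (F(N) = -3 + 150 = 147)
((13908 + 11301) + 2460) - F(p(12, -2)) = ((13908 + 11301) + 2460) - 1*147 = (25209 + 2460) - 147 = 27669 - 147 = 27522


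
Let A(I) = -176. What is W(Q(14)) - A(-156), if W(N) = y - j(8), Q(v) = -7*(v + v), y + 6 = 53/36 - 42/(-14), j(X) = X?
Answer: 5993/36 ≈ 166.47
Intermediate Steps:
y = -55/36 (y = -6 + (53/36 - 42/(-14)) = -6 + (53*(1/36) - 42*(-1/14)) = -6 + (53/36 + 3) = -6 + 161/36 = -55/36 ≈ -1.5278)
Q(v) = -14*v
W(N) = -343/36 (W(N) = -55/36 - 1*8 = -55/36 - 8 = -343/36)
W(Q(14)) - A(-156) = -343/36 - 1*(-176) = -343/36 + 176 = 5993/36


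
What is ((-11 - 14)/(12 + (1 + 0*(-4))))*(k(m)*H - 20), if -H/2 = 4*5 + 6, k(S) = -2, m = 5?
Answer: -2100/13 ≈ -161.54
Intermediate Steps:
H = -52 (H = -2*(4*5 + 6) = -2*(20 + 6) = -2*26 = -52)
((-11 - 14)/(12 + (1 + 0*(-4))))*(k(m)*H - 20) = ((-11 - 14)/(12 + (1 + 0*(-4))))*(-2*(-52) - 20) = (-25/(12 + (1 + 0)))*(104 - 20) = -25/(12 + 1)*84 = -25/13*84 = -2100/13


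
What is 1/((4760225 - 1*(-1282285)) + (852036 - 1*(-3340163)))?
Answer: 1/10234709 ≈ 9.7707e-8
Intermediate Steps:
1/((4760225 - 1*(-1282285)) + (852036 - 1*(-3340163))) = 1/((4760225 + 1282285) + (852036 + 3340163)) = 1/(6042510 + 4192199) = 1/10234709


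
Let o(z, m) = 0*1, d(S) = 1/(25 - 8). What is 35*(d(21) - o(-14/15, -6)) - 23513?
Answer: -399686/17 ≈ -23511.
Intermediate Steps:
d(S) = 1/17
o(z, m) = 0
35*(d(21) - o(-14/15, -6)) - 23513 = 35*(1/17 - 1*0) - 23513 = 35*(1/17 + 0) - 23513 = 35*(1/17) - 23513 = 35/17 - 23513 = -399686/17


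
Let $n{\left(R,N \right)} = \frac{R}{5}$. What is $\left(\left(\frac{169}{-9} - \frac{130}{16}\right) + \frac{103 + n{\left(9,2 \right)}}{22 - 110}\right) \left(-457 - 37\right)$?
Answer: $\frac{27478997}{1980} \approx 13878.0$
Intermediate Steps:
$n{\left(R,N \right)} = \frac{R}{5}$ ($n{\left(R,N \right)} = R \frac{1}{5} = \frac{R}{5}$)
$\left(\left(\frac{169}{-9} - \frac{130}{16}\right) + \frac{103 + n{\left(9,2 \right)}}{22 - 110}\right) \left(-457 - 37\right) = \left(\left(\frac{169}{-9} - \frac{130}{16}\right) + \frac{103 + \frac{1}{5} \cdot 9}{22 - 110}\right) \left(-457 - 37\right) = \left(\left(169 \left(- \frac{1}{9}\right) - \frac{65}{8}\right) + \frac{103 + \frac{9}{5}}{-88}\right) \left(-494\right) = \left(\left(- \frac{169}{9} - \frac{65}{8}\right) + \frac{524}{5} \left(- \frac{1}{88}\right)\right) \left(-494\right) = \left(- \frac{1937}{72} - \frac{131}{110}\right) \left(-494\right) = \left(- \frac{111251}{3960}\right) \left(-494\right) = \frac{27478997}{1980}$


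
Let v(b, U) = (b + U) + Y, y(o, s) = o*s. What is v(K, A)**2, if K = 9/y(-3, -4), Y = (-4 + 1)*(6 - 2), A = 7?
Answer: 289/16 ≈ 18.063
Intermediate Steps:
Y = -12 (Y = -3*4 = -12)
K = 3/4 (K = 9/((-3*(-4))) = 9/12 = 9*(1/12) = 3/4 ≈ 0.75000)
v(b, U) = -12 + U + b (v(b, U) = (b + U) - 12 = (U + b) - 12 = -12 + U + b)
v(K, A)**2 = (-12 + 7 + 3/4)**2 = (-17/4)**2 = 289/16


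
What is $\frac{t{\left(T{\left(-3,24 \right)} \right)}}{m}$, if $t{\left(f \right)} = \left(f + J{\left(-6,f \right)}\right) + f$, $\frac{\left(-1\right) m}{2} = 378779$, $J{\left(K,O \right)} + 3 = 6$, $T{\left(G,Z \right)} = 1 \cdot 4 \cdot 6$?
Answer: $- \frac{51}{757558} \approx -6.7322 \cdot 10^{-5}$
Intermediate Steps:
$T{\left(G,Z \right)} = 24$ ($T{\left(G,Z \right)} = 4 \cdot 6 = 24$)
$J{\left(K,O \right)} = 3$ ($J{\left(K,O \right)} = -3 + 6 = 3$)
$m = -757558$ ($m = \left(-2\right) 378779 = -757558$)
$t{\left(f \right)} = 3 + 2 f$ ($t{\left(f \right)} = \left(f + 3\right) + f = \left(3 + f\right) + f = 3 + 2 f$)
$\frac{t{\left(T{\left(-3,24 \right)} \right)}}{m} = \frac{3 + 2 \cdot 24}{-757558} = \left(3 + 48\right) \left(- \frac{1}{757558}\right) = 51 \left(- \frac{1}{757558}\right) = - \frac{51}{757558}$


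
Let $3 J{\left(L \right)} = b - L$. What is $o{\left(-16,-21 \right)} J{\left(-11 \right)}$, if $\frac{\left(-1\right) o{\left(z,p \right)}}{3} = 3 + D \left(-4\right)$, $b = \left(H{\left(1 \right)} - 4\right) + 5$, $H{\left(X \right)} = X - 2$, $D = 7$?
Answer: $275$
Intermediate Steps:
$H{\left(X \right)} = -2 + X$
$b = 0$ ($b = \left(\left(-2 + 1\right) - 4\right) + 5 = \left(-1 - 4\right) + 5 = -5 + 5 = 0$)
$J{\left(L \right)} = - \frac{L}{3}$ ($J{\left(L \right)} = \frac{0 - L}{3} = \frac{\left(-1\right) L}{3} = - \frac{L}{3}$)
$o{\left(z,p \right)} = 75$ ($o{\left(z,p \right)} = - 3 \left(3 + 7 \left(-4\right)\right) = - 3 \left(3 - 28\right) = \left(-3\right) \left(-25\right) = 75$)
$o{\left(-16,-21 \right)} J{\left(-11 \right)} = 75 \left(\left(- \frac{1}{3}\right) \left(-11\right)\right) = 75 \cdot \frac{11}{3} = 275$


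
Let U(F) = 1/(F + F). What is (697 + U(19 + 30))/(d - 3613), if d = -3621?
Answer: -68307/708932 ≈ -0.096352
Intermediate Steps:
U(F) = 1/(2*F)
(697 + U(19 + 30))/(d - 3613) = (697 + 1/(2*(19 + 30)))/(-3621 - 3613) = (697 + (½)/49)/(-7234) = (697 + (½)*(1/49))*(-1/7234) = (697 + 1/98)*(-1/7234) = (68307/98)*(-1/7234) = -68307/708932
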